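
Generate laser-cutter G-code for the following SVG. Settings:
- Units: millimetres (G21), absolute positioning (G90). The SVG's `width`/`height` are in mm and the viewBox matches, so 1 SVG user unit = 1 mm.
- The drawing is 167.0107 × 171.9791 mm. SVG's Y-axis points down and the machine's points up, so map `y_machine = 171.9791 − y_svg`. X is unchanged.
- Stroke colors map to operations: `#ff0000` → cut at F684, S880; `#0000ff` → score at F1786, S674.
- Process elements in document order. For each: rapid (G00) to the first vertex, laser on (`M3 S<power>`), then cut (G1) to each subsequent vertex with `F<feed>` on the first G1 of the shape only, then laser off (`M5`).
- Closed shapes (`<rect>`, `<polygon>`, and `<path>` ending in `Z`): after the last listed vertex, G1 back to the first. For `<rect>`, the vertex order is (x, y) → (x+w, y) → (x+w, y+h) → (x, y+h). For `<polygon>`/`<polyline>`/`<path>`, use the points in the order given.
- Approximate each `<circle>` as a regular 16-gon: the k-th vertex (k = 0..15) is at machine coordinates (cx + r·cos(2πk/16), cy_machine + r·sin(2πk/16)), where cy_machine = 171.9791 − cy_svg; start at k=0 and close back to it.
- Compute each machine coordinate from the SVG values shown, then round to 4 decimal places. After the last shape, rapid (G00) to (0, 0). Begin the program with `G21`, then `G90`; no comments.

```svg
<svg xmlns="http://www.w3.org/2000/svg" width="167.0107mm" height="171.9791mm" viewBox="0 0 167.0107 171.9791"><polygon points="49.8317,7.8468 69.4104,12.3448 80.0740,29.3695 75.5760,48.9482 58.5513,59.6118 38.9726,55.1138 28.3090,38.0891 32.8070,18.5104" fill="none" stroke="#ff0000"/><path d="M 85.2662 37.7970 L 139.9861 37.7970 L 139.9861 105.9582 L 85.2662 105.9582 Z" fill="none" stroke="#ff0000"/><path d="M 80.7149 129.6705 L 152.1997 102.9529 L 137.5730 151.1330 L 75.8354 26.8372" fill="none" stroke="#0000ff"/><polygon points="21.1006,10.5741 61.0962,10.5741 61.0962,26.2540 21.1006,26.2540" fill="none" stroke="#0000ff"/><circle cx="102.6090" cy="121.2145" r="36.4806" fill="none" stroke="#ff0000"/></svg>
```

1 u = 1 mm; y_m = 171.9791 − y.

[1] `<polygon>` regular polygon, #ff0000→cut S880 F684: (49.8317,164.1323) → (69.4104,159.6343) → (80.0740,142.6096) → (75.5760,123.0309) → (58.5513,112.3673) → (38.9726,116.8653) → (28.3090,133.8900) → (32.8070,153.4687) → (49.8317,164.1323) (closed)

[2] `<path>` rectangle, #ff0000→cut S880 F684: (85.2662,134.1821) → (139.9861,134.1821) → (139.9861,66.0209) → (85.2662,66.0209) → (85.2662,134.1821) (closed)

[3] `<path>` open polyline, #0000ff→score S674 F1786: (80.7149,42.3086) → (152.1997,69.0262) → (137.5730,20.8461) → (75.8354,145.1419)

[4] `<polygon>` rectangle, #0000ff→score S674 F1786: (21.1006,161.4050) → (61.0962,161.4050) → (61.0962,145.7251) → (21.1006,145.7251) → (21.1006,161.4050) (closed)

[5] `<circle>` circle, #ff0000→cut S880 F684: (139.0896,50.7646) → (136.3127,64.7251) → (128.4047,76.5603) → (116.5695,84.4683) → (102.6090,87.2452) → (88.6485,84.4683) → (76.8133,76.5603) → (68.9053,64.7251) → (66.1284,50.7646) → (68.9053,36.8041) → (76.8133,24.9689) → (88.6485,17.0609) → (102.6090,14.2840) → (116.5695,17.0609) → (128.4047,24.9689) → (136.3127,36.8041) → (139.0896,50.7646) (closed)

G21
G90
G00 X49.8317 Y164.1323
M3 S880
G1 X69.4104 Y159.6343 F684
G1 X80.0740 Y142.6096
G1 X75.5760 Y123.0309
G1 X58.5513 Y112.3673
G1 X38.9726 Y116.8653
G1 X28.3090 Y133.8900
G1 X32.8070 Y153.4687
G1 X49.8317 Y164.1323
M5
G00 X85.2662 Y134.1821
M3 S880
G1 X139.9861 Y134.1821 F684
G1 X139.9861 Y66.0209
G1 X85.2662 Y66.0209
G1 X85.2662 Y134.1821
M5
G00 X80.7149 Y42.3086
M3 S674
G1 X152.1997 Y69.0262 F1786
G1 X137.5730 Y20.8461
G1 X75.8354 Y145.1419
M5
G00 X21.1006 Y161.4050
M3 S674
G1 X61.0962 Y161.4050 F1786
G1 X61.0962 Y145.7251
G1 X21.1006 Y145.7251
G1 X21.1006 Y161.4050
M5
G00 X139.0896 Y50.7646
M3 S880
G1 X136.3127 Y64.7251 F684
G1 X128.4047 Y76.5603
G1 X116.5695 Y84.4683
G1 X102.6090 Y87.2452
G1 X88.6485 Y84.4683
G1 X76.8133 Y76.5603
G1 X68.9053 Y64.7251
G1 X66.1284 Y50.7646
G1 X68.9053 Y36.8041
G1 X76.8133 Y24.9689
G1 X88.6485 Y17.0609
G1 X102.6090 Y14.2840
G1 X116.5695 Y17.0609
G1 X128.4047 Y24.9689
G1 X136.3127 Y36.8041
G1 X139.0896 Y50.7646
M5
G00 X0.0000 Y0.0000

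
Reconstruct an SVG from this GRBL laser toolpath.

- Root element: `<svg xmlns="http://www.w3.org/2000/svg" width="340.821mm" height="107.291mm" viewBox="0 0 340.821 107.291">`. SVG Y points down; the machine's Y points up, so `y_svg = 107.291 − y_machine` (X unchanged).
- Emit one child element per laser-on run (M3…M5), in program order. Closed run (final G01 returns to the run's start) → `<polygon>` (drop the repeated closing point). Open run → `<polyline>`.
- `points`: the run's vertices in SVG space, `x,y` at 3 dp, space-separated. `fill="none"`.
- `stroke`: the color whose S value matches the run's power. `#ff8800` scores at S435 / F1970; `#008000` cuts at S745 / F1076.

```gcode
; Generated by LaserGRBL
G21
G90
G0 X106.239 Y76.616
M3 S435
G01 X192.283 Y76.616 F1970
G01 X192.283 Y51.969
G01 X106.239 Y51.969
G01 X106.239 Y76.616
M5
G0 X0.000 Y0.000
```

<svg xmlns="http://www.w3.org/2000/svg" width="340.821mm" height="107.291mm" viewBox="0 0 340.821 107.291">
  <polygon points="106.239,30.675 192.283,30.675 192.283,55.322 106.239,55.322" fill="none" stroke="#ff8800"/>
</svg>

Each laser-on run becomes one SVG element. Flip Y back into SVG space with y_svg = 107.291 − y_machine. Every run uses S435, so all elements get stroke `#ff8800` (score).

Run 1: The run returns to its start, so emit a `<polygon>` with points (Y-flipped): 106.239,30.675 192.283,30.675 192.283,55.322 106.239,55.322.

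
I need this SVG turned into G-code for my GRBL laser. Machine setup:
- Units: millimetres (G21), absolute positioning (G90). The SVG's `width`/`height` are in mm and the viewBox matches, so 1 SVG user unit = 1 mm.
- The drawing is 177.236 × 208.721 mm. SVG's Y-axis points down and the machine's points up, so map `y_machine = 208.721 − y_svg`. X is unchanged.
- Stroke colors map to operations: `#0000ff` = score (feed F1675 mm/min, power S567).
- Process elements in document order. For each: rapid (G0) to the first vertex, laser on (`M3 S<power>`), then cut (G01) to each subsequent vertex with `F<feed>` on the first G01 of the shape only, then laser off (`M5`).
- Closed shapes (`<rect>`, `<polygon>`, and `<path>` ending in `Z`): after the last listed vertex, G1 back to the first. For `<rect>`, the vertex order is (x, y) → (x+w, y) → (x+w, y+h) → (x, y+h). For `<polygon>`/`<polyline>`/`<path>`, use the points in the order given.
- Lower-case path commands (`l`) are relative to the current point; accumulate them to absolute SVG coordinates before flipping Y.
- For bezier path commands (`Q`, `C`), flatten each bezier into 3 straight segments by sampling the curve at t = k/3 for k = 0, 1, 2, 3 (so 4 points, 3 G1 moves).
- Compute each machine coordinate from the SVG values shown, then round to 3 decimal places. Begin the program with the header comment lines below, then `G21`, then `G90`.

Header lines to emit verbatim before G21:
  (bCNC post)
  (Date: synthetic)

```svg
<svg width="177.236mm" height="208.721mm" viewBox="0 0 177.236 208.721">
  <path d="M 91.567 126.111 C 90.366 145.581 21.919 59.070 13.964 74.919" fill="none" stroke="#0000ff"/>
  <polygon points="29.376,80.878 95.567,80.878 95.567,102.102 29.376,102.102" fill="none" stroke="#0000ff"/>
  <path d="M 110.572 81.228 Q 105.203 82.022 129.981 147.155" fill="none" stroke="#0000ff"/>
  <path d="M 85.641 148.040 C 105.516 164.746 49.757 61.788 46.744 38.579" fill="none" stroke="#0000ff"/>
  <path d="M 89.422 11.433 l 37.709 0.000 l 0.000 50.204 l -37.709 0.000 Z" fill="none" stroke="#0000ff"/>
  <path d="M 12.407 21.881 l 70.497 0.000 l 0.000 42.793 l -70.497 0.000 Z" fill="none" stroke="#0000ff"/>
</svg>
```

1 u = 1 mm; y_m = 208.721 − y.

[1] `<path>` cubic bezier, #0000ff→score S567 F1675: (91.567,82.610) → (72.682,90.751) → (37.352,123.247) → (13.964,133.802)

[2] `<polygon>` rectangle, #0000ff→score S567 F1675: (29.376,127.843) → (95.567,127.843) → (95.567,106.619) → (29.376,106.619) → (29.376,127.843) (closed)

[3] `<path>` quadratic bezier, #0000ff→score S567 F1675: (110.572,127.493) → (110.342,119.815) → (116.812,97.839) → (129.981,61.566)

[4] `<path>` cubic bezier, #0000ff→score S567 F1675: (85.641,60.681) → (85.059,76.477) → (62.584,127.736) → (46.744,170.142)

[5] `<path>` rectangle, #0000ff→score S567 F1675: (89.422,197.288) → (127.131,197.288) → (127.131,147.084) → (89.422,147.084) → (89.422,197.288) (closed)

[6] `<path>` rectangle, #0000ff→score S567 F1675: (12.407,186.840) → (82.904,186.840) → (82.904,144.047) → (12.407,144.047) → (12.407,186.840) (closed)

(bCNC post)
(Date: synthetic)
G21
G90
G0 X91.567 Y82.610
M3 S567
G01 X72.682 Y90.751 F1675
G01 X37.352 Y123.247
G01 X13.964 Y133.802
M5
G0 X29.376 Y127.843
M3 S567
G01 X95.567 Y127.843 F1675
G01 X95.567 Y106.619
G01 X29.376 Y106.619
G01 X29.376 Y127.843
M5
G0 X110.572 Y127.493
M3 S567
G01 X110.342 Y119.815 F1675
G01 X116.812 Y97.839
G01 X129.981 Y61.566
M5
G0 X85.641 Y60.681
M3 S567
G01 X85.059 Y76.477 F1675
G01 X62.584 Y127.736
G01 X46.744 Y170.142
M5
G0 X89.422 Y197.288
M3 S567
G01 X127.131 Y197.288 F1675
G01 X127.131 Y147.084
G01 X89.422 Y147.084
G01 X89.422 Y197.288
M5
G0 X12.407 Y186.840
M3 S567
G01 X82.904 Y186.840 F1675
G01 X82.904 Y144.047
G01 X12.407 Y144.047
G01 X12.407 Y186.840
M5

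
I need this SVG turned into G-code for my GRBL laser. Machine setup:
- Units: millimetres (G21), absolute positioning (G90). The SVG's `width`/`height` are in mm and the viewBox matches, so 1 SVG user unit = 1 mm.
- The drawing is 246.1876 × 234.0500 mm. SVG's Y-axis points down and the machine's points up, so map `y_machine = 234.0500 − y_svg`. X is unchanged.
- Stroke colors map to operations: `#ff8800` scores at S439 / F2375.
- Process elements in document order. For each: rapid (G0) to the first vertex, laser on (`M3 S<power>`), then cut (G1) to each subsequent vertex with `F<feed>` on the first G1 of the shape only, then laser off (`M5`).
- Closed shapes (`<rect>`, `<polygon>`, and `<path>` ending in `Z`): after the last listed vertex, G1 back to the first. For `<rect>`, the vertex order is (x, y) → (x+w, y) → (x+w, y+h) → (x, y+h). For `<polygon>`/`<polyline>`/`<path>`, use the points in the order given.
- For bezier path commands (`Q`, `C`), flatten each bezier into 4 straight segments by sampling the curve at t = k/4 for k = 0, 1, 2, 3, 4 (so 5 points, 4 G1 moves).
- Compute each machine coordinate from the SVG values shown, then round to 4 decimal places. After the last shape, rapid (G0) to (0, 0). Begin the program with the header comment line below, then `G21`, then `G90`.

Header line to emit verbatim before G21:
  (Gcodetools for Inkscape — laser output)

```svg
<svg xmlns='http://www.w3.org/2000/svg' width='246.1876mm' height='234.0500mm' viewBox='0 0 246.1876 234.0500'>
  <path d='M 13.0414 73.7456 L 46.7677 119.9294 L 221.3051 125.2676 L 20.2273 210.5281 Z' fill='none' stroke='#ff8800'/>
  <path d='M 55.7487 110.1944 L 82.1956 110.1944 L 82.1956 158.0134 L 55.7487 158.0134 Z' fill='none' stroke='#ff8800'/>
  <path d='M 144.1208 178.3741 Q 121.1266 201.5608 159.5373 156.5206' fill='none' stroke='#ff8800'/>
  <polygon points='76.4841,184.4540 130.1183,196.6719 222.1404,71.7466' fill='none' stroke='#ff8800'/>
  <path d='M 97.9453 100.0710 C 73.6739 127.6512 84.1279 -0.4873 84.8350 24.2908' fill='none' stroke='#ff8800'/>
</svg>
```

1 u = 1 mm; y_m = 234.0500 − y.

[1] `<path>` closed polygon, #ff8800→score S439 F2375: (13.0414,160.3044) → (46.7677,114.1206) → (221.3051,108.7824) → (20.2273,23.5219) → (13.0414,160.3044) (closed)

[2] `<path>` rectangle, #ff8800→score S439 F2375: (55.7487,123.8556) → (82.1956,123.8556) → (82.1956,76.0366) → (55.7487,76.0366) → (55.7487,123.8556) (closed)

[3] `<path>` quadratic bezier, #ff8800→score S439 F2375: (144.1208,55.6759) → (136.4615,48.3467) → (136.4778,49.5459) → (144.1698,59.2735) → (159.5373,77.5294)

[4] `<polygon>` closed polygon, #ff8800→score S439 F2375: (76.4841,49.5960) → (130.1183,37.3781) → (222.1404,162.3034) → (76.4841,49.5960) (closed)

[5] `<path>` cubic bezier, #ff8800→score S439 F2375: (97.9453,133.9790) → (85.5579,137.6687) → (82.0232,170.8183) → (83.1720,204.4933) → (84.8350,209.7592)

(Gcodetools for Inkscape — laser output)
G21
G90
G0 X13.0414 Y160.3044
M3 S439
G1 X46.7677 Y114.1206 F2375
G1 X221.3051 Y108.7824
G1 X20.2273 Y23.5219
G1 X13.0414 Y160.3044
M5
G0 X55.7487 Y123.8556
M3 S439
G1 X82.1956 Y123.8556 F2375
G1 X82.1956 Y76.0366
G1 X55.7487 Y76.0366
G1 X55.7487 Y123.8556
M5
G0 X144.1208 Y55.6759
M3 S439
G1 X136.4615 Y48.3467 F2375
G1 X136.4778 Y49.5459
G1 X144.1698 Y59.2735
G1 X159.5373 Y77.5294
M5
G0 X76.4841 Y49.5960
M3 S439
G1 X130.1183 Y37.3781 F2375
G1 X222.1404 Y162.3034
G1 X76.4841 Y49.5960
M5
G0 X97.9453 Y133.9790
M3 S439
G1 X85.5579 Y137.6687 F2375
G1 X82.0232 Y170.8183
G1 X83.1720 Y204.4933
G1 X84.8350 Y209.7592
M5
G0 X0.0000 Y0.0000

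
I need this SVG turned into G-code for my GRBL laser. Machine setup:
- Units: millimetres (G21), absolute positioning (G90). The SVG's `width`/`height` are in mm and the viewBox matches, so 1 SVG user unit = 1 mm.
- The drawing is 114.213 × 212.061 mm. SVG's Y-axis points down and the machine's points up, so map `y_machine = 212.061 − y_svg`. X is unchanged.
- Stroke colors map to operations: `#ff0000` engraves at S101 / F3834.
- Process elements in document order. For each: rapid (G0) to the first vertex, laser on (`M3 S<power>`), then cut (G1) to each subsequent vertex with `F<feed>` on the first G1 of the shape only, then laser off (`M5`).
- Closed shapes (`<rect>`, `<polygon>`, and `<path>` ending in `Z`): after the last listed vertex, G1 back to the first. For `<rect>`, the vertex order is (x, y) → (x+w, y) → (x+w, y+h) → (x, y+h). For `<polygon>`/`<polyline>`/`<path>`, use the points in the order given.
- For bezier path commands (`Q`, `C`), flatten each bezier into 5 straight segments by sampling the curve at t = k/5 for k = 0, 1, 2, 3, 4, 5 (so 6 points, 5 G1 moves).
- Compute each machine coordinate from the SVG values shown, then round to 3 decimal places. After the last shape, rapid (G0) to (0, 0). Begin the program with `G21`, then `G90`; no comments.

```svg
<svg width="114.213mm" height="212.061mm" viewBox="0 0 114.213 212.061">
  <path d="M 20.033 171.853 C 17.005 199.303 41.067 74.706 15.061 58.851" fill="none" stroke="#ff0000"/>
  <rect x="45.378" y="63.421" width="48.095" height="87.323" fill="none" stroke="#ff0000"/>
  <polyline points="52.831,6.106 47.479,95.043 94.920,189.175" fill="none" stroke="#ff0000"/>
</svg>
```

G21
G90
G0 X20.033 Y40.208
M3 S101
G1 X20.850 Y39.897 F3834
G1 X24.464 Y63.560
G1 X27.174 Y98.678
G1 X25.274 Y132.734
G1 X15.061 Y153.210
M5
G0 X45.378 Y148.640
M3 S101
G1 X93.473 Y148.640 F3834
G1 X93.473 Y61.317
G1 X45.378 Y61.317
G1 X45.378 Y148.640
M5
G0 X52.831 Y205.955
M3 S101
G1 X47.479 Y117.018 F3834
G1 X94.920 Y22.886
M5
G0 X0.000 Y0.000

viewBox `0 0 114.213 212.061` with mm width/height → 1 unit = 1 mm. Flip: y_m = 212.061 − y_svg.

**Shape 1** — `<path>` cubic bezier, stroke `#ff0000` → engrave (S101, F3834). Control points (SVG): P0=(20.033,171.853), P1=(17.005,199.303), P2=(41.067,74.706), P3=(15.061,58.851); sampled at t=k/5. Machine vertices: (20.033,40.208) → (20.850,39.897) → (24.464,63.560) → (27.174,98.678) → (25.274,132.734) → (15.061,153.210). Open path.

**Shape 2** — `<rect>` rectangle, stroke `#ff0000` → engrave (S101, F3834). Machine vertices: (45.378,148.640) → (93.473,148.640) → (93.473,61.317) → (45.378,61.317) → (45.378,148.640). Closed: final G1 returns to the first vertex.

**Shape 3** — `<polyline>` open polyline, stroke `#ff0000` → engrave (S101, F3834). Machine vertices: (52.831,205.955) → (47.479,117.018) → (94.920,22.886). Open path.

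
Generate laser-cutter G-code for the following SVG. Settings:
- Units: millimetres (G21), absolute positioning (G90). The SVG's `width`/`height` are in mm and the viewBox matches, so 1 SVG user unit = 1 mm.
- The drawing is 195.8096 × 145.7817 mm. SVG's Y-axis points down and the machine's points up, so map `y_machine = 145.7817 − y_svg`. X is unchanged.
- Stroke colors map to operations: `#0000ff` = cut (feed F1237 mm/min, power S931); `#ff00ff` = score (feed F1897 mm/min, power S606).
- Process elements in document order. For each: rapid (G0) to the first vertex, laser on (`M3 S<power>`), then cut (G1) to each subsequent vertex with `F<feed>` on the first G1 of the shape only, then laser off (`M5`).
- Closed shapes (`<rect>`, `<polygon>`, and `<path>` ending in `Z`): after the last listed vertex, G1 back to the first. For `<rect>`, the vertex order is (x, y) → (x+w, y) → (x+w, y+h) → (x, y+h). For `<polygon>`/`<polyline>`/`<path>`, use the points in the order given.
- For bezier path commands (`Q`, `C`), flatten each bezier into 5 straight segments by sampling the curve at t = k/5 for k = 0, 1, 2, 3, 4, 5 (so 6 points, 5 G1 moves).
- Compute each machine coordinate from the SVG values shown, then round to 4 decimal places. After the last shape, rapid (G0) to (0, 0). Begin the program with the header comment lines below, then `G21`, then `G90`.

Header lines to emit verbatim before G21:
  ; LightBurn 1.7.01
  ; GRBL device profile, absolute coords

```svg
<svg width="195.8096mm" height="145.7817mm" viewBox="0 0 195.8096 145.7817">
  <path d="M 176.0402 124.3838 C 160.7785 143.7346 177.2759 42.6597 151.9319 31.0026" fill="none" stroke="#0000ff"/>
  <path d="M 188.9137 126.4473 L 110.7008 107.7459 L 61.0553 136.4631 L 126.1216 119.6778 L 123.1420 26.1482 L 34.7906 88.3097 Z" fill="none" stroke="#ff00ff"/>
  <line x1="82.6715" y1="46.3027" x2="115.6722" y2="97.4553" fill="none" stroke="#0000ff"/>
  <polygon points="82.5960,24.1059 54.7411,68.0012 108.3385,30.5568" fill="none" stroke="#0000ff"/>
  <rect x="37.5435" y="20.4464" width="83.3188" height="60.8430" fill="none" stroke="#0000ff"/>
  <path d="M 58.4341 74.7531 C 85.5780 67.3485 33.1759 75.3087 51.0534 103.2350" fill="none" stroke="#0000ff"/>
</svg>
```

viewBox `0 0 195.8096 145.7817` with mm width/height → 1 unit = 1 mm. Flip: y_m = 145.7817 − y_svg.

**Shape 1** — `<path>` cubic bezier, stroke `#0000ff` → cut (S931, F1237). Control points (SVG): P0=(176.0402,124.3838), P1=(160.7785,143.7346), P2=(177.2759,42.6597), P3=(151.9319,31.0026); sampled at t=k/5. Machine vertices: (176.0402,21.3979) → (170.1055,22.5598) → (168.2601,42.5513) → (166.9713,71.3000) → (162.7061,98.7335) → (151.9319,114.7791). Open path.

**Shape 2** — `<path>` closed polygon, stroke `#ff00ff` → score (S606, F1897). Machine vertices: (188.9137,19.3344) → (110.7008,38.0358) → (61.0553,9.3186) → (126.1216,26.1039) → (123.1420,119.6335) → (34.7906,57.4720) → (188.9137,19.3344). Closed: final G1 returns to the first vertex.

**Shape 3** — `<line>` line segment, stroke `#0000ff` → cut (S931, F1237). Machine vertices: (82.6715,99.4790) → (115.6722,48.3264). Open path.

**Shape 4** — `<polygon>` closed polygon, stroke `#0000ff` → cut (S931, F1237). Machine vertices: (82.5960,121.6758) → (54.7411,77.7805) → (108.3385,115.2249) → (82.5960,121.6758). Closed: final G1 returns to the first vertex.

**Shape 5** — `<rect>` rectangle, stroke `#0000ff` → cut (S931, F1237). Machine vertices: (37.5435,125.3353) → (120.8623,125.3353) → (120.8623,64.4923) → (37.5435,64.4923) → (37.5435,125.3353). Closed: final G1 returns to the first vertex.

**Shape 6** — `<path>` cubic bezier, stroke `#0000ff` → cut (S931, F1237). Control points (SVG): P0=(58.4341,74.7531), P1=(85.5780,67.3485), P2=(33.1759,75.3087), P3=(51.0534,103.2350); sampled at t=k/5. Machine vertices: (58.4341,71.0286) → (66.3735,73.5908) → (62.4135,72.2445) → (53.7458,66.7690) → (47.5618,56.9434) → (51.0534,42.5467). Open path.

; LightBurn 1.7.01
; GRBL device profile, absolute coords
G21
G90
G0 X176.0402 Y21.3979
M3 S931
G1 X170.1055 Y22.5598 F1237
G1 X168.2601 Y42.5513
G1 X166.9713 Y71.3000
G1 X162.7061 Y98.7335
G1 X151.9319 Y114.7791
M5
G0 X188.9137 Y19.3344
M3 S606
G1 X110.7008 Y38.0358 F1897
G1 X61.0553 Y9.3186
G1 X126.1216 Y26.1039
G1 X123.1420 Y119.6335
G1 X34.7906 Y57.4720
G1 X188.9137 Y19.3344
M5
G0 X82.6715 Y99.4790
M3 S931
G1 X115.6722 Y48.3264 F1237
M5
G0 X82.5960 Y121.6758
M3 S931
G1 X54.7411 Y77.7805 F1237
G1 X108.3385 Y115.2249
G1 X82.5960 Y121.6758
M5
G0 X37.5435 Y125.3353
M3 S931
G1 X120.8623 Y125.3353 F1237
G1 X120.8623 Y64.4923
G1 X37.5435 Y64.4923
G1 X37.5435 Y125.3353
M5
G0 X58.4341 Y71.0286
M3 S931
G1 X66.3735 Y73.5908 F1237
G1 X62.4135 Y72.2445
G1 X53.7458 Y66.7690
G1 X47.5618 Y56.9434
G1 X51.0534 Y42.5467
M5
G0 X0.0000 Y0.0000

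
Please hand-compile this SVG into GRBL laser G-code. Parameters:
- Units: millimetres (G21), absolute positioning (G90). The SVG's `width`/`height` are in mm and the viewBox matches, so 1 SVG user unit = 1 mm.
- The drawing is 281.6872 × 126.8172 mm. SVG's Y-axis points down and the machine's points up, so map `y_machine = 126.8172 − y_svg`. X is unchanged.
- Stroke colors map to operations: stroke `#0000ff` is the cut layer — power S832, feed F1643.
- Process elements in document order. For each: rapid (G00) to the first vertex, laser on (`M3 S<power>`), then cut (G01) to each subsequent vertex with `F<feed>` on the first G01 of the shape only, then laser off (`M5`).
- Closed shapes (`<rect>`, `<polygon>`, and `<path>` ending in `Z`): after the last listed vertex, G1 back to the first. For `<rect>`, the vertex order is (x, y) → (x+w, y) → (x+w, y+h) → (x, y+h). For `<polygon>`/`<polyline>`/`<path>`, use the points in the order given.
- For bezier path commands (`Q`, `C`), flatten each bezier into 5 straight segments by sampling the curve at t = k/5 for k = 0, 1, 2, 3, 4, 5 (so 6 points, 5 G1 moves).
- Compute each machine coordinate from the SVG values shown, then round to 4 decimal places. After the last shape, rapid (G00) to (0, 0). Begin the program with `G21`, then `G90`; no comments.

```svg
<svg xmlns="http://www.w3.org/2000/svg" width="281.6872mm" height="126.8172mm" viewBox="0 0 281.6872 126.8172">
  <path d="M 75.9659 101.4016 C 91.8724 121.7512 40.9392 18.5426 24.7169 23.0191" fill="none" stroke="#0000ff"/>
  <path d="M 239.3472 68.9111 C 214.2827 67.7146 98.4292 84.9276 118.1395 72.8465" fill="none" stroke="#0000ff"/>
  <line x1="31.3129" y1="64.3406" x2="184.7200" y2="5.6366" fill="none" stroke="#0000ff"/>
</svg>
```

G21
G90
G00 X75.9659 Y25.4156
M3 S832
G01 X78.3014 Y26.1829 F1643
G01 X69.4699 Y45.5044
G01 X54.3457 Y72.2806
G01 X37.8032 Y95.4117
G01 X24.7169 Y103.7981
M5
G00 X239.3472 Y57.9061
M3 S832
G01 X215.2246 Y56.7965 F1643
G01 X180.1777 Y53.5584
G01 X145.0712 Y50.4815
G01 X120.7702 Y49.8557
G01 X118.1395 Y53.9707
M5
G00 X31.3129 Y62.4766
M3 S832
G01 X184.7200 Y121.1806 F1643
M5
G00 X0.0000 Y0.0000

viewBox `0 0 281.6872 126.8172` with mm width/height → 1 unit = 1 mm. Flip: y_m = 126.8172 − y_svg.

**Shape 1** — `<path>` cubic bezier, stroke `#0000ff` → cut (S832, F1643). Control points (SVG): P0=(75.9659,101.4016), P1=(91.8724,121.7512), P2=(40.9392,18.5426), P3=(24.7169,23.0191); sampled at t=k/5. Machine vertices: (75.9659,25.4156) → (78.3014,26.1829) → (69.4699,45.5044) → (54.3457,72.2806) → (37.8032,95.4117) → (24.7169,103.7981). Open path.

**Shape 2** — `<path>` cubic bezier, stroke `#0000ff` → cut (S832, F1643). Control points (SVG): P0=(239.3472,68.9111), P1=(214.2827,67.7146), P2=(98.4292,84.9276), P3=(118.1395,72.8465); sampled at t=k/5. Machine vertices: (239.3472,57.9061) → (215.2246,56.7965) → (180.1777,53.5584) → (145.0712,50.4815) → (120.7702,49.8557) → (118.1395,53.9707). Open path.

**Shape 3** — `<line>` line segment, stroke `#0000ff` → cut (S832, F1643). Machine vertices: (31.3129,62.4766) → (184.7200,121.1806). Open path.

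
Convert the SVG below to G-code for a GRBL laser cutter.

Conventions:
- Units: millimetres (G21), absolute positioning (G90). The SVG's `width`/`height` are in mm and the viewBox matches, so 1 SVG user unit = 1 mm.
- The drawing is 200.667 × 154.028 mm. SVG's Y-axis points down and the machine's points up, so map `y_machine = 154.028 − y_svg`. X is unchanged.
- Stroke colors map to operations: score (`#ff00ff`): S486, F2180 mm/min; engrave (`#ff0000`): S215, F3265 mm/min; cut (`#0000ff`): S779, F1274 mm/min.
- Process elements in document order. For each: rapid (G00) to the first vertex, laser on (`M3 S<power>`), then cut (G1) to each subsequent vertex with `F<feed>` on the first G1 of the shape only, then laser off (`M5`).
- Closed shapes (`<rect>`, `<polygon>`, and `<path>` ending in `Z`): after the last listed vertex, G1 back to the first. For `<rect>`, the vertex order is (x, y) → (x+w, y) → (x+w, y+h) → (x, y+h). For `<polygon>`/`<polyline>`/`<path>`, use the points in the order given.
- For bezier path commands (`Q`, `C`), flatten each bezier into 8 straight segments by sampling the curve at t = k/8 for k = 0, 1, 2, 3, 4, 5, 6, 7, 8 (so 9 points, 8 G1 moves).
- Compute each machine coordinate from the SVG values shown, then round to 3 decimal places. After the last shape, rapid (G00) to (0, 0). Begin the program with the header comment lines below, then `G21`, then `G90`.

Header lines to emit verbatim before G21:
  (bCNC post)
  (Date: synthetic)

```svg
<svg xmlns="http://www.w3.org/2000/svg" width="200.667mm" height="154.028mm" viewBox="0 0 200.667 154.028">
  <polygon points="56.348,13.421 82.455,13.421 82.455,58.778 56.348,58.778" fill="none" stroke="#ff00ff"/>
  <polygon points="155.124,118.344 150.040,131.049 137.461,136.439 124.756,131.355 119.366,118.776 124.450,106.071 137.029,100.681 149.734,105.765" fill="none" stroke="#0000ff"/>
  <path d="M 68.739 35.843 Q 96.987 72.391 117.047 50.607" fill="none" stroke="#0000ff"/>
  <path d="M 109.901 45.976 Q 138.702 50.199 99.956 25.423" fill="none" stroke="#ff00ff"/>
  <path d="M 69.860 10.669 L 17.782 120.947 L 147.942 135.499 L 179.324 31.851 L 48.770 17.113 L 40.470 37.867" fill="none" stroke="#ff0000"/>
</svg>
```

(bCNC post)
(Date: synthetic)
G21
G90
G00 X56.348 Y140.607
M3 S486
G1 X82.455 Y140.607 F2180
G1 X82.455 Y95.250
G1 X56.348 Y95.250
G1 X56.348 Y140.607
M5
G00 X155.124 Y35.684
M3 S779
G1 X150.040 Y22.979 F1274
G1 X137.461 Y17.589
G1 X124.756 Y22.673
G1 X119.366 Y35.252
G1 X124.450 Y47.957
G1 X137.029 Y53.347
G1 X149.734 Y48.263
G1 X155.124 Y35.684
M5
G00 X68.739 Y118.185
M3 S779
G1 X75.673 Y109.959 F1274
G1 X82.351 Y103.557
G1 X88.774 Y98.977
G1 X94.940 Y96.220
G1 X100.851 Y95.286
G1 X106.505 Y96.175
G1 X111.904 Y98.886
G1 X117.047 Y103.421
M5
G00 X109.901 Y108.052
M3 S486
G1 X116.046 Y107.449 F2180
G1 X120.080 Y107.753
G1 X122.003 Y108.963
G1 X121.815 Y111.079
G1 X119.517 Y114.101
G1 X115.107 Y118.029
G1 X108.587 Y122.864
G1 X99.956 Y128.605
M5
G00 X69.860 Y143.359
M3 S215
G1 X17.782 Y33.081 F3265
G1 X147.942 Y18.529
G1 X179.324 Y122.177
G1 X48.770 Y136.915
G1 X40.470 Y116.161
M5
G00 X0.000 Y0.000

viewBox `0 0 200.667 154.028` with mm width/height → 1 unit = 1 mm. Flip: y_m = 154.028 − y_svg.

**Shape 1** — `<polygon>` rectangle, stroke `#ff00ff` → score (S486, F2180). Machine vertices: (56.348,140.607) → (82.455,140.607) → (82.455,95.250) → (56.348,95.250) → (56.348,140.607). Closed: final G1 returns to the first vertex.

**Shape 2** — `<polygon>` regular polygon, stroke `#0000ff` → cut (S779, F1274). Machine vertices: (155.124,35.684) → (150.040,22.979) → (137.461,17.589) → (124.756,22.673) → (119.366,35.252) → (124.450,47.957) → (137.029,53.347) → (149.734,48.263) → (155.124,35.684). Closed: final G1 returns to the first vertex.

**Shape 3** — `<path>` quadratic bezier, stroke `#0000ff` → cut (S779, F1274). Control points (SVG): P0=(68.739,35.843), P1=(96.987,72.391), P2=(117.047,50.607); sampled at t=k/8. Machine vertices: (68.739,118.185) → (75.673,109.959) → (82.351,103.557) → (88.774,98.977) → (94.940,96.220) → (100.851,95.286) → (106.505,96.175) → (111.904,98.886) → (117.047,103.421). Open path.

**Shape 4** — `<path>` quadratic bezier, stroke `#ff00ff` → score (S486, F2180). Control points (SVG): P0=(109.901,45.976), P1=(138.702,50.199), P2=(99.956,25.423); sampled at t=k/8. Machine vertices: (109.901,108.052) → (116.046,107.449) → (120.080,107.753) → (122.003,108.963) → (121.815,111.079) → (119.517,114.101) → (115.107,118.029) → (108.587,122.864) → (99.956,128.605). Open path.

**Shape 5** — `<path>` open polyline, stroke `#ff0000` → engrave (S215, F3265). Machine vertices: (69.860,143.359) → (17.782,33.081) → (147.942,18.529) → (179.324,122.177) → (48.770,136.915) → (40.470,116.161). Open path.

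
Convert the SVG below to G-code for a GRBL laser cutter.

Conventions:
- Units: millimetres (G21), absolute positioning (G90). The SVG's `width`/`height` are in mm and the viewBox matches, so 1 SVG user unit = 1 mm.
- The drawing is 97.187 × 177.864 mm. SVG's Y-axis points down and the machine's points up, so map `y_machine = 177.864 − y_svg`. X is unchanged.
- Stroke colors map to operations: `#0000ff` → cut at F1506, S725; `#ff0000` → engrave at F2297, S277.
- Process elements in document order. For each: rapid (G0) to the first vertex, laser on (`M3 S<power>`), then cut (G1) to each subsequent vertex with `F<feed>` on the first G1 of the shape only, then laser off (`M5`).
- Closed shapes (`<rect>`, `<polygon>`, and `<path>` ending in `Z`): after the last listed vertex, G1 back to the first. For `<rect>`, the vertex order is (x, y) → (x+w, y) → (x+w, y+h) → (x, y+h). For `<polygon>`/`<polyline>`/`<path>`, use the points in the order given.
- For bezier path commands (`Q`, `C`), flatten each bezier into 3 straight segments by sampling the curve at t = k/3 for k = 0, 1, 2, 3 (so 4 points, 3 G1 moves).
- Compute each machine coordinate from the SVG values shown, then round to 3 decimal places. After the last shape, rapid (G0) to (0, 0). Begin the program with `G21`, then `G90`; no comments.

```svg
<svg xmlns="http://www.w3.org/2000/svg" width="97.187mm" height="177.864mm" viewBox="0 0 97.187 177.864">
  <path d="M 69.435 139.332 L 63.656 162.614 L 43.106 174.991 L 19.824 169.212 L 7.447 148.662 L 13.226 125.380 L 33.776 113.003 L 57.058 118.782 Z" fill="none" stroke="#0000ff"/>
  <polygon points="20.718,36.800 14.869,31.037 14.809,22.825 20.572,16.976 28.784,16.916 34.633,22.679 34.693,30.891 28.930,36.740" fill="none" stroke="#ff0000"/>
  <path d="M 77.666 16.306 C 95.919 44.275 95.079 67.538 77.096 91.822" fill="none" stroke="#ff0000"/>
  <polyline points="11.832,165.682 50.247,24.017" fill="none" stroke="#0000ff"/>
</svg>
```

Since the viewBox matches the mm dimensions, user units are millimetres directly. The only transform is the Y-flip y_m = 177.864 − y_svg.

Shape 1 is a regular polygon drawn with `<path>`. Its stroke #0000ff means cut at S725, F1506. After flipping Y the toolpath is (69.435,38.532) → (63.656,15.250) → (43.106,2.873) → (19.824,8.652) → (7.447,29.202) → (13.226,52.484) → (33.776,64.861) → (57.058,59.082) → (69.435,38.532), returning to the start.

Shape 2 is a regular polygon drawn with `<polygon>`. Its stroke #ff0000 means engrave at S277, F2297. After flipping Y the toolpath is (20.718,141.064) → (14.869,146.827) → (14.809,155.039) → (20.572,160.888) → (28.784,160.948) → (34.633,155.185) → (34.693,146.973) → (28.930,141.124) → (20.718,141.064), returning to the start.

Shape 3 is a cubic bezier drawn with `<path>`. Its stroke #ff0000 means engrave at S277, F2297. After flipping Y the toolpath is (77.666,161.558) → (89.627,134.946) → (89.292,110.198) → (77.096,86.042).

Shape 4 is a line segment drawn with `<polyline>`. Its stroke #0000ff means cut at S725, F1506. After flipping Y the toolpath is (11.832,12.182) → (50.247,153.847).

G21
G90
G0 X69.435 Y38.532
M3 S725
G1 X63.656 Y15.250 F1506
G1 X43.106 Y2.873
G1 X19.824 Y8.652
G1 X7.447 Y29.202
G1 X13.226 Y52.484
G1 X33.776 Y64.861
G1 X57.058 Y59.082
G1 X69.435 Y38.532
M5
G0 X20.718 Y141.064
M3 S277
G1 X14.869 Y146.827 F2297
G1 X14.809 Y155.039
G1 X20.572 Y160.888
G1 X28.784 Y160.948
G1 X34.633 Y155.185
G1 X34.693 Y146.973
G1 X28.930 Y141.124
G1 X20.718 Y141.064
M5
G0 X77.666 Y161.558
M3 S277
G1 X89.627 Y134.946 F2297
G1 X89.292 Y110.198
G1 X77.096 Y86.042
M5
G0 X11.832 Y12.182
M3 S725
G1 X50.247 Y153.847 F1506
M5
G0 X0.000 Y0.000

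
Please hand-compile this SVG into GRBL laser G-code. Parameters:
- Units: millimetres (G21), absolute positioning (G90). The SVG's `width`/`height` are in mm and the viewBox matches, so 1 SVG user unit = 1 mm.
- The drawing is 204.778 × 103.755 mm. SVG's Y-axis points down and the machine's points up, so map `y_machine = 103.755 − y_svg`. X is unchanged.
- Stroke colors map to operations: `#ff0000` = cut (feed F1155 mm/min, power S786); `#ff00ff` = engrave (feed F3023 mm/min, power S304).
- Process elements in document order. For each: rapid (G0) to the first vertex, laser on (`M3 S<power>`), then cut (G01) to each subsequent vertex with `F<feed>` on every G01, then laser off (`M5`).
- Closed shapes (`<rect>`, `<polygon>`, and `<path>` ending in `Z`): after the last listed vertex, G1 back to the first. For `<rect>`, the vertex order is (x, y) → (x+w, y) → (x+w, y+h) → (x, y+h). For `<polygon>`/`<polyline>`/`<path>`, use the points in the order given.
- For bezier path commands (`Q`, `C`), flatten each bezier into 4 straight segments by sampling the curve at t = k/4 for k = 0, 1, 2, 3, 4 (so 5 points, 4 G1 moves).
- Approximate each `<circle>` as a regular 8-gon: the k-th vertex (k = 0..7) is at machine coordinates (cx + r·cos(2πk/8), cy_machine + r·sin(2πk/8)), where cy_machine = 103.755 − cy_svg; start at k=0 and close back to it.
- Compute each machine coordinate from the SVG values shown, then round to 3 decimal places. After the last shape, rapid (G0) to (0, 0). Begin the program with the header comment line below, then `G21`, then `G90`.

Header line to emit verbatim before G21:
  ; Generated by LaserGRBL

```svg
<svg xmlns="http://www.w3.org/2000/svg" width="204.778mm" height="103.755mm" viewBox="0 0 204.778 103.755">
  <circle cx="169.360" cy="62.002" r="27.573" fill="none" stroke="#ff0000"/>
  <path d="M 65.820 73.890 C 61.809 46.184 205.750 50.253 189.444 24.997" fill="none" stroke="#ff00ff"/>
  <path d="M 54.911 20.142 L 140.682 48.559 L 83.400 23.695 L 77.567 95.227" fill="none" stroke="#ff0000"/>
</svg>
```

1 u = 1 mm; y_m = 103.755 − y.

[1] `<circle>` circle, #ff0000→cut S786 F1155: (196.933,41.753) → (188.857,61.250) → (169.360,69.326) → (149.863,61.250) → (141.787,41.753) → (149.863,22.256) → (169.360,14.180) → (188.857,22.256) → (196.933,41.753) (closed)

[2] `<path>` cubic bezier, #ff00ff→engrave S304 F3023: (65.820,29.865) → (85.737,45.641) → (132.243,55.230) → (176.443,64.360) → (189.444,78.758)

[3] `<path>` open polyline, #ff0000→cut S786 F1155: (54.911,83.613) → (140.682,55.196) → (83.400,80.060) → (77.567,8.528)

; Generated by LaserGRBL
G21
G90
G0 X196.933 Y41.753
M3 S786
G01 X188.857 Y61.250 F1155
G01 X169.360 Y69.326 F1155
G01 X149.863 Y61.250 F1155
G01 X141.787 Y41.753 F1155
G01 X149.863 Y22.256 F1155
G01 X169.360 Y14.180 F1155
G01 X188.857 Y22.256 F1155
G01 X196.933 Y41.753 F1155
M5
G0 X65.820 Y29.865
M3 S304
G01 X85.737 Y45.641 F3023
G01 X132.243 Y55.230 F3023
G01 X176.443 Y64.360 F3023
G01 X189.444 Y78.758 F3023
M5
G0 X54.911 Y83.613
M3 S786
G01 X140.682 Y55.196 F1155
G01 X83.400 Y80.060 F1155
G01 X77.567 Y8.528 F1155
M5
G0 X0.000 Y0.000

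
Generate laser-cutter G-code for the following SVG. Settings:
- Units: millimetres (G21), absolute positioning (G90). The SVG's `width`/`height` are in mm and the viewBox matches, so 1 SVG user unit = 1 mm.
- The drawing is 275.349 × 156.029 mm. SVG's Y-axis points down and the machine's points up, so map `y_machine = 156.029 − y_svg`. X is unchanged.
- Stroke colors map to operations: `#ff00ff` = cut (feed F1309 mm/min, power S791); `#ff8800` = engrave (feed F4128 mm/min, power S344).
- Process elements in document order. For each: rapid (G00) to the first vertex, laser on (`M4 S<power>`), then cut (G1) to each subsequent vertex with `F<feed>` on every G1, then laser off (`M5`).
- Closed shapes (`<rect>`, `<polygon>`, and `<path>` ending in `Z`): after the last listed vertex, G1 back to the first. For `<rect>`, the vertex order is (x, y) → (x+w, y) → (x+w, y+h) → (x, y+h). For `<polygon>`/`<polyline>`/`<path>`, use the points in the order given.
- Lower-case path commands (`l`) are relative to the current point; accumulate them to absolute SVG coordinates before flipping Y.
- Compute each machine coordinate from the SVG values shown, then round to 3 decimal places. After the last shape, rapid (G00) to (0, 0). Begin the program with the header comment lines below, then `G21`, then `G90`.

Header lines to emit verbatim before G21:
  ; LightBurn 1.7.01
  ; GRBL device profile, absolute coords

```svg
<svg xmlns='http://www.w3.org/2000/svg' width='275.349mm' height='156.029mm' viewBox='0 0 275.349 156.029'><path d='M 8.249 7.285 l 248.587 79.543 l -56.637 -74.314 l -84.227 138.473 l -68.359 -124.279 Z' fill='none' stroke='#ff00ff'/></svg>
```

; LightBurn 1.7.01
; GRBL device profile, absolute coords
G21
G90
G00 X8.249 Y148.744
M4 S791
G1 X256.836 Y69.201 F1309
G1 X200.199 Y143.515 F1309
G1 X115.972 Y5.042 F1309
G1 X47.613 Y129.321 F1309
G1 X8.249 Y148.744 F1309
M5
G00 X0.000 Y0.000

viewBox `0 0 275.349 156.029` with mm width/height → 1 unit = 1 mm. Flip: y_m = 156.029 − y_svg.

**Shape 1** — `<path>` closed polygon, stroke `#ff00ff` → cut (S791, F1309). Machine vertices: (8.249,148.744) → (256.836,69.201) → (200.199,143.515) → (115.972,5.042) → (47.613,129.321) → (8.249,148.744). Closed: final G1 returns to the first vertex.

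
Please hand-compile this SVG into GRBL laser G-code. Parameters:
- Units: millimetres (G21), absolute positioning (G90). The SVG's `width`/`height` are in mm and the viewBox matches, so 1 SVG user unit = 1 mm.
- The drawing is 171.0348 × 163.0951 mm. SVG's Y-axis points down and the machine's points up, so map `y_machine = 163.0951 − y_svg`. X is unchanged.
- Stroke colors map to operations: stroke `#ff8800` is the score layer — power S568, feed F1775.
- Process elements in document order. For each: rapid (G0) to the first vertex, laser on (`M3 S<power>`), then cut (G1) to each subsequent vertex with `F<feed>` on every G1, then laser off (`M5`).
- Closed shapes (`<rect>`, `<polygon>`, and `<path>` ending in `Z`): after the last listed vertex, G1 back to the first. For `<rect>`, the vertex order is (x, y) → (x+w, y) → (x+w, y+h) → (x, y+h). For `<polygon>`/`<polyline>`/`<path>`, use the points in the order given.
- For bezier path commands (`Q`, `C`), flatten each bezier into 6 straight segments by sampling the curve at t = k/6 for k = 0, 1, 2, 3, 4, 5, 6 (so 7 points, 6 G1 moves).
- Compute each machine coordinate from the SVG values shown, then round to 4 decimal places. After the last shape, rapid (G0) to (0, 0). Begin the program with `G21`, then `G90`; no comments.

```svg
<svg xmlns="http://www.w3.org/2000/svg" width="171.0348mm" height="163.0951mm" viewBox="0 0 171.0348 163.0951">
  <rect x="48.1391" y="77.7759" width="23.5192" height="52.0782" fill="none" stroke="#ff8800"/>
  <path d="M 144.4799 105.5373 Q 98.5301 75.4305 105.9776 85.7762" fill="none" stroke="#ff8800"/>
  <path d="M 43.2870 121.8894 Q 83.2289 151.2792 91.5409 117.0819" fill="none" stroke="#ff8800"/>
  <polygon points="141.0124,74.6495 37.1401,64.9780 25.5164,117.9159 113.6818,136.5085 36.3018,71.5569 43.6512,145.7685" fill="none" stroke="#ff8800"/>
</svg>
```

viewBox `0 0 171.0348 163.0951` with mm width/height → 1 unit = 1 mm. Flip: y_m = 163.0951 − y_svg.

**Shape 1** — `<rect>` rectangle, stroke `#ff8800` → score (S568, F1775). Machine vertices: (48.1391,85.3192) → (71.6583,85.3192) → (71.6583,33.2410) → (48.1391,33.2410) → (48.1391,85.3192). Closed: final G1 returns to the first vertex.

**Shape 2** — `<path>` quadratic bezier, stroke `#ff8800` → score (S568, F1775). Control points (SVG): P0=(144.4799,105.5373), P1=(98.5301,75.4305), P2=(105.9776,85.7762); sampled at t=k/6. Machine vertices: (144.4799,57.5578) → (130.6466,66.4697) → (119.7797,73.1343) → (111.8794,77.5515) → (106.9456,79.7213) → (104.9784,79.6438) → (105.9776,77.3189). Open path.

**Shape 3** — `<path>` quadratic bezier, stroke `#ff8800` → score (S568, F1775). Control points (SVG): P0=(43.2870,121.8894), P1=(83.2289,151.2792), P2=(91.5409,117.0819); sampled at t=k/6. Machine vertices: (43.2870,41.2057) → (55.7224,33.1754) → (66.4005,28.6777) → (75.3214,27.7127) → (82.4851,30.2802) → (87.8916,36.3804) → (91.5409,46.0132). Open path.

**Shape 4** — `<polygon>` closed polygon, stroke `#ff8800` → score (S568, F1775). Machine vertices: (141.0124,88.4456) → (37.1401,98.1171) → (25.5164,45.1792) → (113.6818,26.5866) → (36.3018,91.5382) → (43.6512,17.3266) → (141.0124,88.4456). Closed: final G1 returns to the first vertex.

G21
G90
G0 X48.1391 Y85.3192
M3 S568
G1 X71.6583 Y85.3192 F1775
G1 X71.6583 Y33.2410 F1775
G1 X48.1391 Y33.2410 F1775
G1 X48.1391 Y85.3192 F1775
M5
G0 X144.4799 Y57.5578
M3 S568
G1 X130.6466 Y66.4697 F1775
G1 X119.7797 Y73.1343 F1775
G1 X111.8794 Y77.5515 F1775
G1 X106.9456 Y79.7213 F1775
G1 X104.9784 Y79.6438 F1775
G1 X105.9776 Y77.3189 F1775
M5
G0 X43.2870 Y41.2057
M3 S568
G1 X55.7224 Y33.1754 F1775
G1 X66.4005 Y28.6777 F1775
G1 X75.3214 Y27.7127 F1775
G1 X82.4851 Y30.2802 F1775
G1 X87.8916 Y36.3804 F1775
G1 X91.5409 Y46.0132 F1775
M5
G0 X141.0124 Y88.4456
M3 S568
G1 X37.1401 Y98.1171 F1775
G1 X25.5164 Y45.1792 F1775
G1 X113.6818 Y26.5866 F1775
G1 X36.3018 Y91.5382 F1775
G1 X43.6512 Y17.3266 F1775
G1 X141.0124 Y88.4456 F1775
M5
G0 X0.0000 Y0.0000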